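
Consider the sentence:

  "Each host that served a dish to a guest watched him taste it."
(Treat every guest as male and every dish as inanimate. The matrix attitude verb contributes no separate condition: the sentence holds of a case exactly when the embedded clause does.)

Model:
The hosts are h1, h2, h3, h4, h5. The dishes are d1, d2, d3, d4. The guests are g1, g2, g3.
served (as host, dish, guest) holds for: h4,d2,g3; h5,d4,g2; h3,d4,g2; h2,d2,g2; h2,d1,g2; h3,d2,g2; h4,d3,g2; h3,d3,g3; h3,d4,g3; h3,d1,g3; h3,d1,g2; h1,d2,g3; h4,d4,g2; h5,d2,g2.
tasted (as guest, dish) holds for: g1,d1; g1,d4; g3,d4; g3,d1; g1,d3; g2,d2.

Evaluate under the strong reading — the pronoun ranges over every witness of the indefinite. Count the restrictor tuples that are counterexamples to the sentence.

"him" takes "a guest" as antecedent and "it" takes "a dish"; both are donkey pronouns co-varying with the restrictor.
Strong reading: for every (h,d,g) with served(h,d,g), tasted(g,d).
Restrictor triples: (h1,d2,g3)→tasted(g3,d2) ✗  (h2,d1,g2)→tasted(g2,d1) ✗  (h2,d2,g2)→tasted(g2,d2) ✓  (h3,d1,g2)→tasted(g2,d1) ✗  (h3,d1,g3)→tasted(g3,d1) ✓  (h3,d2,g2)→tasted(g2,d2) ✓  (h3,d3,g3)→tasted(g3,d3) ✗  (h3,d4,g2)→tasted(g2,d4) ✗  (h3,d4,g3)→tasted(g3,d4) ✓  (h4,d2,g3)→tasted(g3,d2) ✗  (h4,d3,g2)→tasted(g2,d3) ✗  (h4,d4,g2)→tasted(g2,d4) ✗  (h5,d2,g2)→tasted(g2,d2) ✓  (h5,d4,g2)→tasted(g2,d4) ✗
Counterexamples (restrictor triples failing the scope): 9.

9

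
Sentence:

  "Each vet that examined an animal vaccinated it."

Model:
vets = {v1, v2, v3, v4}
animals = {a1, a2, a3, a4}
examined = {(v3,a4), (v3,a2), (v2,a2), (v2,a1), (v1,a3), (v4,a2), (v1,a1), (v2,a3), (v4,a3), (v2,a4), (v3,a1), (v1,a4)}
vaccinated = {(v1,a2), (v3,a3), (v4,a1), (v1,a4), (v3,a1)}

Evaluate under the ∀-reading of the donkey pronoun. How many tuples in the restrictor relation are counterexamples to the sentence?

"it" takes "an animal" as antecedent — a donkey pronoun bound across the clause boundary.
Strong reading: for every (v,a) with examined(v,a), vaccinated(v,a).
Restrictor pairs: (v1,a1) ✗  (v1,a3) ✗  (v1,a4) ✓  (v2,a1) ✗  (v2,a2) ✗  (v2,a3) ✗  (v2,a4) ✗  (v3,a1) ✓  (v3,a2) ✗  (v3,a4) ✗  (v4,a2) ✗  (v4,a3) ✗
Counterexamples (restrictor pairs failing the scope): 10.

10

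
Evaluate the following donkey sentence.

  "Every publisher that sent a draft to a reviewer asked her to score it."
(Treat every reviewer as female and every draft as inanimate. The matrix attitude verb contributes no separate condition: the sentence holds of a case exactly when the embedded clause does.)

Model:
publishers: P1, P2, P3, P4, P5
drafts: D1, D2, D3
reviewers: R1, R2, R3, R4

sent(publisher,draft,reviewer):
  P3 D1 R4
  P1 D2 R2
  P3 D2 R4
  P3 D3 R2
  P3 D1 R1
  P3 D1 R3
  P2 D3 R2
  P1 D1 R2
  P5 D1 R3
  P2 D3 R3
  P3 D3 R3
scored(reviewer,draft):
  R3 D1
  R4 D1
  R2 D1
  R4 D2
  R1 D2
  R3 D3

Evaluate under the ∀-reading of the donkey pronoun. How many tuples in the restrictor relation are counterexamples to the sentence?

"her" takes "a reviewer" as antecedent and "it" takes "a draft"; both are donkey pronouns co-varying with the restrictor.
Strong reading: for every (p,d,r) with sent(p,d,r), scored(r,d).
Restrictor triples: (P1,D1,R2)→scored(R2,D1) ✓  (P1,D2,R2)→scored(R2,D2) ✗  (P2,D3,R2)→scored(R2,D3) ✗  (P2,D3,R3)→scored(R3,D3) ✓  (P3,D1,R1)→scored(R1,D1) ✗  (P3,D1,R3)→scored(R3,D1) ✓  (P3,D1,R4)→scored(R4,D1) ✓  (P3,D2,R4)→scored(R4,D2) ✓  (P3,D3,R2)→scored(R2,D3) ✗  (P3,D3,R3)→scored(R3,D3) ✓  (P5,D1,R3)→scored(R3,D1) ✓
Counterexamples (restrictor triples failing the scope): 4.

4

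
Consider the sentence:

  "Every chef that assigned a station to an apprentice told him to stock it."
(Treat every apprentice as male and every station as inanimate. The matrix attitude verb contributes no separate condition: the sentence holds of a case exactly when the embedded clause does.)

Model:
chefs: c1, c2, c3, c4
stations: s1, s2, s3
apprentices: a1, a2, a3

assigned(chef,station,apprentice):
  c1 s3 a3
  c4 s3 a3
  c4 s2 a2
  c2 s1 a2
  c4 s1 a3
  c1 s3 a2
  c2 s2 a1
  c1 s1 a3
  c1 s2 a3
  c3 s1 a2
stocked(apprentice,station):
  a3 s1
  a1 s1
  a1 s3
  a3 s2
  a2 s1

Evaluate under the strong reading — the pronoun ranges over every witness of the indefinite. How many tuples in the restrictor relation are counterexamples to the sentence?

"him" takes "an apprentice" as antecedent and "it" takes "a station"; both are donkey pronouns co-varying with the restrictor.
Strong reading: for every (c,s,a) with assigned(c,s,a), stocked(a,s).
Restrictor triples: (c1,s1,a3)→stocked(a3,s1) ✓  (c1,s2,a3)→stocked(a3,s2) ✓  (c1,s3,a2)→stocked(a2,s3) ✗  (c1,s3,a3)→stocked(a3,s3) ✗  (c2,s1,a2)→stocked(a2,s1) ✓  (c2,s2,a1)→stocked(a1,s2) ✗  (c3,s1,a2)→stocked(a2,s1) ✓  (c4,s1,a3)→stocked(a3,s1) ✓  (c4,s2,a2)→stocked(a2,s2) ✗  (c4,s3,a3)→stocked(a3,s3) ✗
Counterexamples (restrictor triples failing the scope): 5.

5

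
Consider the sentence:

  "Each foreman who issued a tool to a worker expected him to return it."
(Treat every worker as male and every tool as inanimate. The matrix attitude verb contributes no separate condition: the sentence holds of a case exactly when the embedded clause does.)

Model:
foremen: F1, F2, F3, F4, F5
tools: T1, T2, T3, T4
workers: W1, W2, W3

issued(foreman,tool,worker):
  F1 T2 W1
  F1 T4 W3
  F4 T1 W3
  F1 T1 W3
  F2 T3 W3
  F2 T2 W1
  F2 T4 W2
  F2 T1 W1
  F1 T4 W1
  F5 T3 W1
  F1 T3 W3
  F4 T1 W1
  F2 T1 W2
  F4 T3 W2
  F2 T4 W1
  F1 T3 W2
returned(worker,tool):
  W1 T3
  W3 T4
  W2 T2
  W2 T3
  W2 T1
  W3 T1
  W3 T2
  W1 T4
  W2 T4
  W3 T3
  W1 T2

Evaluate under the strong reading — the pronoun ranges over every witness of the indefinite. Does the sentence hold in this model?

"him" takes "a worker" as antecedent and "it" takes "a tool"; both are donkey pronouns co-varying with the restrictor.
Strong reading: for every (f,t,w) with issued(f,t,w), returned(w,t).
Restrictor triples: (F1,T1,W3)→returned(W3,T1) ✓  (F1,T2,W1)→returned(W1,T2) ✓  (F1,T3,W2)→returned(W2,T3) ✓  (F1,T3,W3)→returned(W3,T3) ✓  (F1,T4,W1)→returned(W1,T4) ✓  (F1,T4,W3)→returned(W3,T4) ✓  (F2,T1,W1)→returned(W1,T1) ✗  (F2,T1,W2)→returned(W2,T1) ✓  (F2,T2,W1)→returned(W1,T2) ✓  (F2,T3,W3)→returned(W3,T3) ✓  (F2,T4,W1)→returned(W1,T4) ✓  (F2,T4,W2)→returned(W2,T4) ✓  (F4,T1,W1)→returned(W1,T1) ✗  (F4,T1,W3)→returned(W3,T1) ✓  (F4,T3,W2)→returned(W2,T3) ✓  (F5,T3,W1)→returned(W1,T3) ✓
Counterexample: (F2,T1,W1) — returned(W1,T1) does not hold.

False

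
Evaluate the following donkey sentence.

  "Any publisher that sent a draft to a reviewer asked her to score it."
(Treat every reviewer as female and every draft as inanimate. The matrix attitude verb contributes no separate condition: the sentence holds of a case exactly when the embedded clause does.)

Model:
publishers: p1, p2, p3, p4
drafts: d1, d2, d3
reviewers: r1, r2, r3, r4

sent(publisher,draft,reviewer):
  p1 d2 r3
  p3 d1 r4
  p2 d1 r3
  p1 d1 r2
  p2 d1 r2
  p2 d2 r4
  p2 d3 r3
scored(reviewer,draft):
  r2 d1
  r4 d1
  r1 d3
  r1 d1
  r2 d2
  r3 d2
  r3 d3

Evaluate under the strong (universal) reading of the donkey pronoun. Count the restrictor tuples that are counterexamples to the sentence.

"her" takes "a reviewer" as antecedent and "it" takes "a draft"; both are donkey pronouns co-varying with the restrictor.
Strong reading: for every (p,d,r) with sent(p,d,r), scored(r,d).
Restrictor triples: (p1,d1,r2)→scored(r2,d1) ✓  (p1,d2,r3)→scored(r3,d2) ✓  (p2,d1,r2)→scored(r2,d1) ✓  (p2,d1,r3)→scored(r3,d1) ✗  (p2,d2,r4)→scored(r4,d2) ✗  (p2,d3,r3)→scored(r3,d3) ✓  (p3,d1,r4)→scored(r4,d1) ✓
Counterexamples (restrictor triples failing the scope): 2.

2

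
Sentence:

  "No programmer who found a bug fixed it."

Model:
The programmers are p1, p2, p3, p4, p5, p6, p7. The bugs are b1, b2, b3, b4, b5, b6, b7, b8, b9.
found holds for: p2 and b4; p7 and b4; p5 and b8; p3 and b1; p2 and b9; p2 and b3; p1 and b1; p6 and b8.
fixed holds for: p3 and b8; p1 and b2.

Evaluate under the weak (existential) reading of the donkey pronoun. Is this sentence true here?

True

"it" takes "a bug" as antecedent — a donkey pronoun bound across the clause boundary.
Truth condition: for no (p,b) with found(p,b) does fixed(p,b) hold.
Restrictor pairs — does the scope hold? (p1,b1):fails  (p2,b3):fails  (p2,b4):fails  (p2,b9):fails  (p3,b1):fails  (p5,b8):fails  (p6,b8):fails  (p7,b4):fails
Scope holds for no restrictor pair, so the sentence is true.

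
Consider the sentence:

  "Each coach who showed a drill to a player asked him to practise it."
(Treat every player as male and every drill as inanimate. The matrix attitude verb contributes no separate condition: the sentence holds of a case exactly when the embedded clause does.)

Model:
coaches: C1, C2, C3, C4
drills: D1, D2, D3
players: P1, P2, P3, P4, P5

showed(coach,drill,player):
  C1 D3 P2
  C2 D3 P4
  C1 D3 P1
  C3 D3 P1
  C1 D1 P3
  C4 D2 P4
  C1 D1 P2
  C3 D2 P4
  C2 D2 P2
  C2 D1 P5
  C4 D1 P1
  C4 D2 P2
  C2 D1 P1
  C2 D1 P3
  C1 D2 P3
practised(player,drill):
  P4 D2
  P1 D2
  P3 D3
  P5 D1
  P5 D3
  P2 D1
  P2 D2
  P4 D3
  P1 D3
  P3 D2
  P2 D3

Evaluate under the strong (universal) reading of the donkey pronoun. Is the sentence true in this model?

"him" takes "a player" as antecedent and "it" takes "a drill"; both are donkey pronouns co-varying with the restrictor.
Strong reading: for every (c,d,p) with showed(c,d,p), practised(p,d).
Restrictor triples: (C1,D1,P2)→practised(P2,D1) ✓  (C1,D1,P3)→practised(P3,D1) ✗  (C1,D2,P3)→practised(P3,D2) ✓  (C1,D3,P1)→practised(P1,D3) ✓  (C1,D3,P2)→practised(P2,D3) ✓  (C2,D1,P1)→practised(P1,D1) ✗  (C2,D1,P3)→practised(P3,D1) ✗  (C2,D1,P5)→practised(P5,D1) ✓  (C2,D2,P2)→practised(P2,D2) ✓  (C2,D3,P4)→practised(P4,D3) ✓  (C3,D2,P4)→practised(P4,D2) ✓  (C3,D3,P1)→practised(P1,D3) ✓  (C4,D1,P1)→practised(P1,D1) ✗  (C4,D2,P2)→practised(P2,D2) ✓  (C4,D2,P4)→practised(P4,D2) ✓
Counterexample: (C1,D1,P3) — practised(P3,D1) does not hold.

False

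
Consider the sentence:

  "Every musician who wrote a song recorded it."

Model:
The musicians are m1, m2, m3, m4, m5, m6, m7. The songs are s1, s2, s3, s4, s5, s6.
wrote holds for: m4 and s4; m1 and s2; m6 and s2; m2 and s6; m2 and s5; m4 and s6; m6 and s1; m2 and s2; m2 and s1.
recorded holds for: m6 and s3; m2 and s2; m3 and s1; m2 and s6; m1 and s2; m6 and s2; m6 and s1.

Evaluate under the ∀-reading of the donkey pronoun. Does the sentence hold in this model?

False

"it" takes "a song" as antecedent — a donkey pronoun bound across the clause boundary.
Strong reading: for every (m,s) with wrote(m,s), recorded(m,s).
Restrictor pairs: (m1,s2) ✓  (m2,s1) ✗  (m2,s2) ✓  (m2,s5) ✗  (m2,s6) ✓  (m4,s4) ✗  (m4,s6) ✗  (m6,s1) ✓  (m6,s2) ✓
Counterexample: (m2,s1) is in wrote but fails the scope.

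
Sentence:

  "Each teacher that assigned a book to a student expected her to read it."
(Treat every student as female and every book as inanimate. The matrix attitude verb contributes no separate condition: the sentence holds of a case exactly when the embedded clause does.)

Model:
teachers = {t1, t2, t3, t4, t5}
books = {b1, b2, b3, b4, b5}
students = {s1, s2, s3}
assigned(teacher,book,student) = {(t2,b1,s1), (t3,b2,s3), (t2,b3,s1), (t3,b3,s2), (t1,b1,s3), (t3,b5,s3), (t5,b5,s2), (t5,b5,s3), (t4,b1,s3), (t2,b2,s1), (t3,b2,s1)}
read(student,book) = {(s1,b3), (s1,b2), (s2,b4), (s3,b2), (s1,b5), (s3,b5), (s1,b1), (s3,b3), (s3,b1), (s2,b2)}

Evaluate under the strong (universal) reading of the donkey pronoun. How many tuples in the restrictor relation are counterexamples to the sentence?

"her" takes "a student" as antecedent and "it" takes "a book"; both are donkey pronouns co-varying with the restrictor.
Strong reading: for every (t,b,s) with assigned(t,b,s), read(s,b).
Restrictor triples: (t1,b1,s3)→read(s3,b1) ✓  (t2,b1,s1)→read(s1,b1) ✓  (t2,b2,s1)→read(s1,b2) ✓  (t2,b3,s1)→read(s1,b3) ✓  (t3,b2,s1)→read(s1,b2) ✓  (t3,b2,s3)→read(s3,b2) ✓  (t3,b3,s2)→read(s2,b3) ✗  (t3,b5,s3)→read(s3,b5) ✓  (t4,b1,s3)→read(s3,b1) ✓  (t5,b5,s2)→read(s2,b5) ✗  (t5,b5,s3)→read(s3,b5) ✓
Counterexamples (restrictor triples failing the scope): 2.

2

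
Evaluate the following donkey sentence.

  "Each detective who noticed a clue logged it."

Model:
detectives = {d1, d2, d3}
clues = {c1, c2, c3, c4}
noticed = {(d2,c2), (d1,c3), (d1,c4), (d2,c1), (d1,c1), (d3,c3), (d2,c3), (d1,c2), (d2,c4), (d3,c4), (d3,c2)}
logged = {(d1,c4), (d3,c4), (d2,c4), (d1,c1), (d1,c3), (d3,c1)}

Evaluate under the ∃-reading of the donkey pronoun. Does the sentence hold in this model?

True

"it" takes "a clue" as antecedent — a donkey pronoun bound across the clause boundary.
Weak reading: every detective d with some noticed-clue has at least one noticed-clue c such that logged(d,c).
Per detective: d1:✓  d2:✓  d3:✓
Every detective in the restrictor has a witness.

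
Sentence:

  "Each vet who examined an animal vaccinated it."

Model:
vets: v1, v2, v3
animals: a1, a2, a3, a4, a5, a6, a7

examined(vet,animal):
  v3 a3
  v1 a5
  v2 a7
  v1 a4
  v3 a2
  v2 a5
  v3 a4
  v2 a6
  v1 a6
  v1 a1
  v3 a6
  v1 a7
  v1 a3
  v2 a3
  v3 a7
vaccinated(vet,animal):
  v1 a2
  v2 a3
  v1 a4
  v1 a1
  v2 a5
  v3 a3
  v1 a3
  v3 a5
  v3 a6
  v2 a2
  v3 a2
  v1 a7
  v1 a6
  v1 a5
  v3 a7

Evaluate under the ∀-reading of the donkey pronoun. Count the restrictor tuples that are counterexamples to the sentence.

"it" takes "an animal" as antecedent — a donkey pronoun bound across the clause boundary.
Strong reading: for every (v,a) with examined(v,a), vaccinated(v,a).
Restrictor pairs: (v1,a1) ✓  (v1,a3) ✓  (v1,a4) ✓  (v1,a5) ✓  (v1,a6) ✓  (v1,a7) ✓  (v2,a3) ✓  (v2,a5) ✓  (v2,a6) ✗  (v2,a7) ✗  (v3,a2) ✓  (v3,a3) ✓  (v3,a4) ✗  (v3,a6) ✓  (v3,a7) ✓
Counterexamples (restrictor pairs failing the scope): 3.

3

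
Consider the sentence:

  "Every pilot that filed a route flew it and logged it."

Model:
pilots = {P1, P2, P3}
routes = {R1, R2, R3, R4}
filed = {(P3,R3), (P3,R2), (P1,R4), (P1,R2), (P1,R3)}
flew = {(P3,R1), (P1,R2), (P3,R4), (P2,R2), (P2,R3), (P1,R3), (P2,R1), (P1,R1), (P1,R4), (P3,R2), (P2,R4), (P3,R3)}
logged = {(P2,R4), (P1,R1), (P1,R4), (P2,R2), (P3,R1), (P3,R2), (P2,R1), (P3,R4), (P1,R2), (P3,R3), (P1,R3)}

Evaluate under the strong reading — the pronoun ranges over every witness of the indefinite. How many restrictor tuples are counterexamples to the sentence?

0

"it" takes "a route" as antecedent — a donkey pronoun bound across the clause boundary.
Strong reading: for every (p,r) with filed(p,r), flew(p,r) ∧ logged(p,r).
Restrictor pairs: (P1,R2) ✓  (P1,R3) ✓  (P1,R4) ✓  (P3,R2) ✓  (P3,R3) ✓
Counterexamples (restrictor pairs failing the scope): 0.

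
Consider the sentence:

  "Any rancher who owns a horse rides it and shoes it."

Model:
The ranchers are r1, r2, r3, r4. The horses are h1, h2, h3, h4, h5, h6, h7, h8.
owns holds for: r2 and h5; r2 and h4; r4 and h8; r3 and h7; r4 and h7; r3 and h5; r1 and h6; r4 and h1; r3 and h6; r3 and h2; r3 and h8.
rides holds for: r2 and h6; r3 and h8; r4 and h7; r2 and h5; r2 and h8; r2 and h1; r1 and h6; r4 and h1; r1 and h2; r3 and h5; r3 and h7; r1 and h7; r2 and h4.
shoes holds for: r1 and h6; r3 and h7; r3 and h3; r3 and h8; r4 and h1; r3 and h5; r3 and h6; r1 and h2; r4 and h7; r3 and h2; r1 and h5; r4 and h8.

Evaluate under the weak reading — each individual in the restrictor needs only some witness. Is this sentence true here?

False

"it" takes "a horse" as antecedent — a donkey pronoun bound across the clause boundary.
Weak reading: every rancher r with some owns-horse has at least one owns-horse h such that rides(r,h) ∧ shoes(r,h).
Per rancher: r1:✓  r2:✗  r3:✓  r4:✓
r2 has no witness among its owns-horses.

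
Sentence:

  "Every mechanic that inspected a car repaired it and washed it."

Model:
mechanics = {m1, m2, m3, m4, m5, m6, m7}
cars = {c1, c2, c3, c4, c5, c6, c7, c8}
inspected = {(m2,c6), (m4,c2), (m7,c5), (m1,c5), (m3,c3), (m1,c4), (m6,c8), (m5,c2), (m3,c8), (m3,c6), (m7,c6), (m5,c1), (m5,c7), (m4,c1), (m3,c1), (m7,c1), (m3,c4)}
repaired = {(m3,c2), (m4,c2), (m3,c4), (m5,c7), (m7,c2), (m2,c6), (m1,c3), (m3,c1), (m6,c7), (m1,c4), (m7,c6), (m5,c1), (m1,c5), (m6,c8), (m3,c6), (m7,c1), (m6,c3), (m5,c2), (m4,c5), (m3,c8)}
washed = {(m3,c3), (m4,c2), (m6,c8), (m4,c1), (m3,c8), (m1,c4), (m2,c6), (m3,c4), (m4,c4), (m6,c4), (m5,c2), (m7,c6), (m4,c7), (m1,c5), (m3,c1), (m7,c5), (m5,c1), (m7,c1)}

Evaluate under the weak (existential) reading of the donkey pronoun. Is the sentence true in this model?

True

"it" takes "a car" as antecedent — a donkey pronoun bound across the clause boundary.
Weak reading: every mechanic m with some inspected-car has at least one inspected-car c such that repaired(m,c) ∧ washed(m,c).
Per mechanic: m1:✓  m2:✓  m3:✓  m4:✓  m5:✓  m6:✓  m7:✓
Every mechanic in the restrictor has a witness.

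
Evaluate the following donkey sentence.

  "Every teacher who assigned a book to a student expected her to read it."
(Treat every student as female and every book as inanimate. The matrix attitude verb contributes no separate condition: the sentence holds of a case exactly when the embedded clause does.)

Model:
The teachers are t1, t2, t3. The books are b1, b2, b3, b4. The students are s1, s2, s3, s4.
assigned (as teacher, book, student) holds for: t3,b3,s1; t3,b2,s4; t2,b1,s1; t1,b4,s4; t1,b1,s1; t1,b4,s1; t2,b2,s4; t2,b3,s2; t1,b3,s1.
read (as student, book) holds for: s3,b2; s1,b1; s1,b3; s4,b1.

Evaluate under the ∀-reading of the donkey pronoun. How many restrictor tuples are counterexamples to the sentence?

5

"her" takes "a student" as antecedent and "it" takes "a book"; both are donkey pronouns co-varying with the restrictor.
Strong reading: for every (t,b,s) with assigned(t,b,s), read(s,b).
Restrictor triples: (t1,b1,s1)→read(s1,b1) ✓  (t1,b3,s1)→read(s1,b3) ✓  (t1,b4,s1)→read(s1,b4) ✗  (t1,b4,s4)→read(s4,b4) ✗  (t2,b1,s1)→read(s1,b1) ✓  (t2,b2,s4)→read(s4,b2) ✗  (t2,b3,s2)→read(s2,b3) ✗  (t3,b2,s4)→read(s4,b2) ✗  (t3,b3,s1)→read(s1,b3) ✓
Counterexamples (restrictor triples failing the scope): 5.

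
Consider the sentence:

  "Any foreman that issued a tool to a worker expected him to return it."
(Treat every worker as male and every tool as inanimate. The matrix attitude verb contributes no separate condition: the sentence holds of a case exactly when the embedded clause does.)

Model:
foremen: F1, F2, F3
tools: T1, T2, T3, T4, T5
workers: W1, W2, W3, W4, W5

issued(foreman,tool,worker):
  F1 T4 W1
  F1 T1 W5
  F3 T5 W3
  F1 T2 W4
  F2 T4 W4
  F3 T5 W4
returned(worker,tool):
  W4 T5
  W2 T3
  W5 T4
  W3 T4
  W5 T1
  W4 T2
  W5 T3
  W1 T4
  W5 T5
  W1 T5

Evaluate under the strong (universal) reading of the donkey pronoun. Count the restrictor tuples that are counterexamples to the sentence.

"him" takes "a worker" as antecedent and "it" takes "a tool"; both are donkey pronouns co-varying with the restrictor.
Strong reading: for every (f,t,w) with issued(f,t,w), returned(w,t).
Restrictor triples: (F1,T1,W5)→returned(W5,T1) ✓  (F1,T2,W4)→returned(W4,T2) ✓  (F1,T4,W1)→returned(W1,T4) ✓  (F2,T4,W4)→returned(W4,T4) ✗  (F3,T5,W3)→returned(W3,T5) ✗  (F3,T5,W4)→returned(W4,T5) ✓
Counterexamples (restrictor triples failing the scope): 2.

2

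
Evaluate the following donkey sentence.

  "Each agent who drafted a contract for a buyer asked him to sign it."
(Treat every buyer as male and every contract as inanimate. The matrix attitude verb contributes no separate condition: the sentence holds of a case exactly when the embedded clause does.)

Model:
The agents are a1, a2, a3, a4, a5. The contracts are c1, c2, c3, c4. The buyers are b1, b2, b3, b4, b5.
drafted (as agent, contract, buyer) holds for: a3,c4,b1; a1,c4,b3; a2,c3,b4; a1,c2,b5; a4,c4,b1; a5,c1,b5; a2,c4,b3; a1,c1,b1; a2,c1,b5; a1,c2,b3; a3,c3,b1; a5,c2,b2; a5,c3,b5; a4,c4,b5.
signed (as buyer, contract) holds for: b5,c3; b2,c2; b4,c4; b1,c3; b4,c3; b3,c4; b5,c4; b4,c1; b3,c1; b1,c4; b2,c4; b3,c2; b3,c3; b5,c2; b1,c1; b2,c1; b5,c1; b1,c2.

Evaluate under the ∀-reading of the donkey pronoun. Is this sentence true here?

"him" takes "a buyer" as antecedent and "it" takes "a contract"; both are donkey pronouns co-varying with the restrictor.
Strong reading: for every (a,c,b) with drafted(a,c,b), signed(b,c).
Restrictor triples: (a1,c1,b1)→signed(b1,c1) ✓  (a1,c2,b3)→signed(b3,c2) ✓  (a1,c2,b5)→signed(b5,c2) ✓  (a1,c4,b3)→signed(b3,c4) ✓  (a2,c1,b5)→signed(b5,c1) ✓  (a2,c3,b4)→signed(b4,c3) ✓  (a2,c4,b3)→signed(b3,c4) ✓  (a3,c3,b1)→signed(b1,c3) ✓  (a3,c4,b1)→signed(b1,c4) ✓  (a4,c4,b1)→signed(b1,c4) ✓  (a4,c4,b5)→signed(b5,c4) ✓  (a5,c1,b5)→signed(b5,c1) ✓  (a5,c2,b2)→signed(b2,c2) ✓  (a5,c3,b5)→signed(b5,c3) ✓
Every restrictor triple satisfies the scope.

True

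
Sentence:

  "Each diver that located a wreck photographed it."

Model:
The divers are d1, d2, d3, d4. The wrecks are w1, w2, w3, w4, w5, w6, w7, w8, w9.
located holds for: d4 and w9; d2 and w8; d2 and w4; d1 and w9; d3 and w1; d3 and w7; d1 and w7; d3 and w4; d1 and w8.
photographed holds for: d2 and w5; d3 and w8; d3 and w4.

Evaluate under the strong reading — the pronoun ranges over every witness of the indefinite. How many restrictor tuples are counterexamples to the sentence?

"it" takes "a wreck" as antecedent — a donkey pronoun bound across the clause boundary.
Strong reading: for every (d,w) with located(d,w), photographed(d,w).
Restrictor pairs: (d1,w7) ✗  (d1,w8) ✗  (d1,w9) ✗  (d2,w4) ✗  (d2,w8) ✗  (d3,w1) ✗  (d3,w4) ✓  (d3,w7) ✗  (d4,w9) ✗
Counterexamples (restrictor pairs failing the scope): 8.

8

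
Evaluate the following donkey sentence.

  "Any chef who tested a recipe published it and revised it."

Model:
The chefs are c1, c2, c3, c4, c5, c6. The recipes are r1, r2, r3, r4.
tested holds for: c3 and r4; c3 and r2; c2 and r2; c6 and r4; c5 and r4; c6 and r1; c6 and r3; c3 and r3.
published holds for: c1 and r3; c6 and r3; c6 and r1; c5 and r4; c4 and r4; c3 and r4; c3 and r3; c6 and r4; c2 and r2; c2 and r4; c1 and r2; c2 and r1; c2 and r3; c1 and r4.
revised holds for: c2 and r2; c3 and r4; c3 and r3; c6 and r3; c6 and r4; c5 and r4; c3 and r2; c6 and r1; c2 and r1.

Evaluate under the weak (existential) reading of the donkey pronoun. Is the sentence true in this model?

True

"it" takes "a recipe" as antecedent — a donkey pronoun bound across the clause boundary.
Weak reading: every chef c with some tested-recipe has at least one tested-recipe r such that published(c,r) ∧ revised(c,r).
Per chef: c2:✓  c3:✓  c5:✓  c6:✓
Every chef in the restrictor has a witness.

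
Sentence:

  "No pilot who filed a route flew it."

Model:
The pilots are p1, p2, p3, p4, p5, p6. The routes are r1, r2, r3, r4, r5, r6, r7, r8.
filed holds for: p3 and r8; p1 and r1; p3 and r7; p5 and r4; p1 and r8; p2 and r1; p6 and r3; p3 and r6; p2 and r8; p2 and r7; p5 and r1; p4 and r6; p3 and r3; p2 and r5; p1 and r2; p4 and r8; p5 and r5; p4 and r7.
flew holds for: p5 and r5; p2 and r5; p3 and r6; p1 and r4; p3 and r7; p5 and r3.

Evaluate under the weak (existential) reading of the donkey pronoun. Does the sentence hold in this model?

"it" takes "a route" as antecedent — a donkey pronoun bound across the clause boundary.
Truth condition: for no (p,r) with filed(p,r) does flew(p,r) hold.
Restrictor pairs — does the scope hold? (p1,r1):fails  (p1,r2):fails  (p1,r8):fails  (p2,r1):fails  (p2,r5):holds  (p2,r7):fails  (p2,r8):fails  (p3,r3):fails  (p3,r6):holds  (p3,r7):holds  (p3,r8):fails  (p4,r6):fails  (p4,r7):fails  (p4,r8):fails  (p5,r1):fails  (p5,r4):fails  (p5,r5):holds  (p6,r3):fails
Scope holds for 4 pair(s), so the sentence is false.

False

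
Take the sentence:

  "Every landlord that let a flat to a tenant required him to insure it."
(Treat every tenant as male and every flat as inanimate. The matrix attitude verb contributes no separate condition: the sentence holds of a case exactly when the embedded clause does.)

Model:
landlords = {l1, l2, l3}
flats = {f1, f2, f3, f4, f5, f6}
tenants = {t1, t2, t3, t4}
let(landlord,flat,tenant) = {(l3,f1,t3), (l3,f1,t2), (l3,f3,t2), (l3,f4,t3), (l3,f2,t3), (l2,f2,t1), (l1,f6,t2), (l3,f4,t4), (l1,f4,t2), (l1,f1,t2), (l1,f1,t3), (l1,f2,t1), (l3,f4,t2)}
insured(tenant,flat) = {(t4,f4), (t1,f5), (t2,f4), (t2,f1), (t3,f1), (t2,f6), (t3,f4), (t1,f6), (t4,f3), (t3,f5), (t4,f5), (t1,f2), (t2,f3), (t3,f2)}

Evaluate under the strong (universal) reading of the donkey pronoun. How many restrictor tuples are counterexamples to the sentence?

0

"him" takes "a tenant" as antecedent and "it" takes "a flat"; both are donkey pronouns co-varying with the restrictor.
Strong reading: for every (l,f,t) with let(l,f,t), insured(t,f).
Restrictor triples: (l1,f1,t2)→insured(t2,f1) ✓  (l1,f1,t3)→insured(t3,f1) ✓  (l1,f2,t1)→insured(t1,f2) ✓  (l1,f4,t2)→insured(t2,f4) ✓  (l1,f6,t2)→insured(t2,f6) ✓  (l2,f2,t1)→insured(t1,f2) ✓  (l3,f1,t2)→insured(t2,f1) ✓  (l3,f1,t3)→insured(t3,f1) ✓  (l3,f2,t3)→insured(t3,f2) ✓  (l3,f3,t2)→insured(t2,f3) ✓  (l3,f4,t2)→insured(t2,f4) ✓  (l3,f4,t3)→insured(t3,f4) ✓  (l3,f4,t4)→insured(t4,f4) ✓
Counterexamples (restrictor triples failing the scope): 0.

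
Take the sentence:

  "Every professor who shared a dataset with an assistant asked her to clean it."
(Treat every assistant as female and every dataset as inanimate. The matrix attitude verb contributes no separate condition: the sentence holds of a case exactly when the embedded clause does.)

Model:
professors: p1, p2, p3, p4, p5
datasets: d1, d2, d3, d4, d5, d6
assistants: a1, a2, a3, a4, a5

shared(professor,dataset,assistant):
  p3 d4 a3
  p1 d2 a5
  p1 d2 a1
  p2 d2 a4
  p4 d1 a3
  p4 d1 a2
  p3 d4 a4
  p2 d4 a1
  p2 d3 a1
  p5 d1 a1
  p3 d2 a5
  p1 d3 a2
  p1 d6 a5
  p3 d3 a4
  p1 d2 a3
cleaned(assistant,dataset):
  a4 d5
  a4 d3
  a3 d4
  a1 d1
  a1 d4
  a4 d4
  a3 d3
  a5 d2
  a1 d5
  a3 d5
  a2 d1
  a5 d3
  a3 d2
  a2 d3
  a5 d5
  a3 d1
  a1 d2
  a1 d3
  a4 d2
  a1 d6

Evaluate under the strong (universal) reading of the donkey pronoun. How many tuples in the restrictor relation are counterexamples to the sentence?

1

"her" takes "an assistant" as antecedent and "it" takes "a dataset"; both are donkey pronouns co-varying with the restrictor.
Strong reading: for every (p,d,a) with shared(p,d,a), cleaned(a,d).
Restrictor triples: (p1,d2,a1)→cleaned(a1,d2) ✓  (p1,d2,a3)→cleaned(a3,d2) ✓  (p1,d2,a5)→cleaned(a5,d2) ✓  (p1,d3,a2)→cleaned(a2,d3) ✓  (p1,d6,a5)→cleaned(a5,d6) ✗  (p2,d2,a4)→cleaned(a4,d2) ✓  (p2,d3,a1)→cleaned(a1,d3) ✓  (p2,d4,a1)→cleaned(a1,d4) ✓  (p3,d2,a5)→cleaned(a5,d2) ✓  (p3,d3,a4)→cleaned(a4,d3) ✓  (p3,d4,a3)→cleaned(a3,d4) ✓  (p3,d4,a4)→cleaned(a4,d4) ✓  (p4,d1,a2)→cleaned(a2,d1) ✓  (p4,d1,a3)→cleaned(a3,d1) ✓  (p5,d1,a1)→cleaned(a1,d1) ✓
Counterexamples (restrictor triples failing the scope): 1.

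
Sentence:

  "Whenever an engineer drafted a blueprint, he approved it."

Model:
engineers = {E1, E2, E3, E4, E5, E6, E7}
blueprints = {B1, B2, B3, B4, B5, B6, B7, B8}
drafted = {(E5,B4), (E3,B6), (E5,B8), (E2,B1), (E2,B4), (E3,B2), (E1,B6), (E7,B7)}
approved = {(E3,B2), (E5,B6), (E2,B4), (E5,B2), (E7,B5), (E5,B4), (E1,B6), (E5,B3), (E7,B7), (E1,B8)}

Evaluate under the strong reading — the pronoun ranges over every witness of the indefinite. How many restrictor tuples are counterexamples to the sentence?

3

"it" takes "a blueprint" as antecedent — a donkey pronoun bound across the clause boundary.
Strong reading: for every (e,b) with drafted(e,b), approved(e,b).
Restrictor pairs: (E1,B6) ✓  (E2,B1) ✗  (E2,B4) ✓  (E3,B2) ✓  (E3,B6) ✗  (E5,B4) ✓  (E5,B8) ✗  (E7,B7) ✓
Counterexamples (restrictor pairs failing the scope): 3.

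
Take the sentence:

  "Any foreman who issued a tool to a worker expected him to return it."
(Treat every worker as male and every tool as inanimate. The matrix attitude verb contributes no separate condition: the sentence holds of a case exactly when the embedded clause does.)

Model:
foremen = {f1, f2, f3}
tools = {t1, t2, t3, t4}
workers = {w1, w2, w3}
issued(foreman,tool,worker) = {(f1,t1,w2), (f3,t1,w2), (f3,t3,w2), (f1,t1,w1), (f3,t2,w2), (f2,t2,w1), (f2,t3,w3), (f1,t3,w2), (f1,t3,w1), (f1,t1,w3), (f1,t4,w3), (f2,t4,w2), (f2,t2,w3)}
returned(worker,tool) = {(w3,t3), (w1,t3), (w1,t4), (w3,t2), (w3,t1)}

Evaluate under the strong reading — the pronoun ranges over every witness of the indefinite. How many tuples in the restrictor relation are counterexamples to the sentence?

"him" takes "a worker" as antecedent and "it" takes "a tool"; both are donkey pronouns co-varying with the restrictor.
Strong reading: for every (f,t,w) with issued(f,t,w), returned(w,t).
Restrictor triples: (f1,t1,w1)→returned(w1,t1) ✗  (f1,t1,w2)→returned(w2,t1) ✗  (f1,t1,w3)→returned(w3,t1) ✓  (f1,t3,w1)→returned(w1,t3) ✓  (f1,t3,w2)→returned(w2,t3) ✗  (f1,t4,w3)→returned(w3,t4) ✗  (f2,t2,w1)→returned(w1,t2) ✗  (f2,t2,w3)→returned(w3,t2) ✓  (f2,t3,w3)→returned(w3,t3) ✓  (f2,t4,w2)→returned(w2,t4) ✗  (f3,t1,w2)→returned(w2,t1) ✗  (f3,t2,w2)→returned(w2,t2) ✗  (f3,t3,w2)→returned(w2,t3) ✗
Counterexamples (restrictor triples failing the scope): 9.

9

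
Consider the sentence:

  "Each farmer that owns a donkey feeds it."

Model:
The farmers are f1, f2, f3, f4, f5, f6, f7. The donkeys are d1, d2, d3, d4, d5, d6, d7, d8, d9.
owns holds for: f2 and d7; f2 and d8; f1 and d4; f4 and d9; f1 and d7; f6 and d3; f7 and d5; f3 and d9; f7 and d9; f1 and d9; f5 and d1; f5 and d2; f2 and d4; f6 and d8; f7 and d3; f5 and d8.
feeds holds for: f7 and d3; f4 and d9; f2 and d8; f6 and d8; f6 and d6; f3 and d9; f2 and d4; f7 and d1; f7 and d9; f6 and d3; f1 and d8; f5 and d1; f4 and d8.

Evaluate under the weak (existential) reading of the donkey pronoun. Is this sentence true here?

"it" takes "a donkey" as antecedent — a donkey pronoun bound across the clause boundary.
Weak reading: every farmer f with some owns-donkey has at least one owns-donkey d such that feeds(f,d).
Per farmer: f1:✗  f2:✓  f3:✓  f4:✓  f5:✓  f6:✓  f7:✓
f1 has no witness among its owns-donkeys.

False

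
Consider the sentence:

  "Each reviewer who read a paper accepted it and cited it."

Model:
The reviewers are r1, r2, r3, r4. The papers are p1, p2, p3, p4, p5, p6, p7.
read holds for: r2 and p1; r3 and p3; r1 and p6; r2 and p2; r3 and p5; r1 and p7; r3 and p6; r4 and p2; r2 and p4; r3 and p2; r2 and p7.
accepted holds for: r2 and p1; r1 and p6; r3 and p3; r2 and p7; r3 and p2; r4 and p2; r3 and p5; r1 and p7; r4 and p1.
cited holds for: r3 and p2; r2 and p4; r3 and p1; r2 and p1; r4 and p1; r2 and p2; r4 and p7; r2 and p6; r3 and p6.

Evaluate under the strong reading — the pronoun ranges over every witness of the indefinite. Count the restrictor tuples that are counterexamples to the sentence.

9

"it" takes "a paper" as antecedent — a donkey pronoun bound across the clause boundary.
Strong reading: for every (r,p) with read(r,p), accepted(r,p) ∧ cited(r,p).
Restrictor pairs: (r1,p6) ✗  (r1,p7) ✗  (r2,p1) ✓  (r2,p2) ✗  (r2,p4) ✗  (r2,p7) ✗  (r3,p2) ✓  (r3,p3) ✗  (r3,p5) ✗  (r3,p6) ✗  (r4,p2) ✗
Counterexamples (restrictor pairs failing the scope): 9.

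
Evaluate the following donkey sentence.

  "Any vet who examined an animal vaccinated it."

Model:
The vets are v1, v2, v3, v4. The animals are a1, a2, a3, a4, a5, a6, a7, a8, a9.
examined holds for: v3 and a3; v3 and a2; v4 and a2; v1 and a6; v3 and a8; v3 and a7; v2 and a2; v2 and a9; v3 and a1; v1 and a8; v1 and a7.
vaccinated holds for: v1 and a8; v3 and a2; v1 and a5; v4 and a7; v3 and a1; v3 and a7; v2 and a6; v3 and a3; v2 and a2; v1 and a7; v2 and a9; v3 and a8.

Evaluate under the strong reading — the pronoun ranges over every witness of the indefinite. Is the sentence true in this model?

"it" takes "an animal" as antecedent — a donkey pronoun bound across the clause boundary.
Strong reading: for every (v,a) with examined(v,a), vaccinated(v,a).
Restrictor pairs: (v1,a6) ✗  (v1,a7) ✓  (v1,a8) ✓  (v2,a2) ✓  (v2,a9) ✓  (v3,a1) ✓  (v3,a2) ✓  (v3,a3) ✓  (v3,a7) ✓  (v3,a8) ✓  (v4,a2) ✗
Counterexample: (v1,a6) is in examined but fails the scope.

False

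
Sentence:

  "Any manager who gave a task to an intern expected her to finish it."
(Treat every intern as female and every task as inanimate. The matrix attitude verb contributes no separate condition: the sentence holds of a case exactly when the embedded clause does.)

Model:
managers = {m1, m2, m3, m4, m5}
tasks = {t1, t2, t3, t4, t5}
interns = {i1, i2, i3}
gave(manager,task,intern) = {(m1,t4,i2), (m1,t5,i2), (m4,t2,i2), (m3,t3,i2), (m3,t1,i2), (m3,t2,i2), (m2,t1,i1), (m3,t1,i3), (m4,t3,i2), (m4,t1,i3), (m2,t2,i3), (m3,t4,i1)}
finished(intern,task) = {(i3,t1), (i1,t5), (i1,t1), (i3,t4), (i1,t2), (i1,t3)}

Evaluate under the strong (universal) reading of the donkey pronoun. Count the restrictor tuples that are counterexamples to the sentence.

"her" takes "an intern" as antecedent and "it" takes "a task"; both are donkey pronouns co-varying with the restrictor.
Strong reading: for every (m,t,i) with gave(m,t,i), finished(i,t).
Restrictor triples: (m1,t4,i2)→finished(i2,t4) ✗  (m1,t5,i2)→finished(i2,t5) ✗  (m2,t1,i1)→finished(i1,t1) ✓  (m2,t2,i3)→finished(i3,t2) ✗  (m3,t1,i2)→finished(i2,t1) ✗  (m3,t1,i3)→finished(i3,t1) ✓  (m3,t2,i2)→finished(i2,t2) ✗  (m3,t3,i2)→finished(i2,t3) ✗  (m3,t4,i1)→finished(i1,t4) ✗  (m4,t1,i3)→finished(i3,t1) ✓  (m4,t2,i2)→finished(i2,t2) ✗  (m4,t3,i2)→finished(i2,t3) ✗
Counterexamples (restrictor triples failing the scope): 9.

9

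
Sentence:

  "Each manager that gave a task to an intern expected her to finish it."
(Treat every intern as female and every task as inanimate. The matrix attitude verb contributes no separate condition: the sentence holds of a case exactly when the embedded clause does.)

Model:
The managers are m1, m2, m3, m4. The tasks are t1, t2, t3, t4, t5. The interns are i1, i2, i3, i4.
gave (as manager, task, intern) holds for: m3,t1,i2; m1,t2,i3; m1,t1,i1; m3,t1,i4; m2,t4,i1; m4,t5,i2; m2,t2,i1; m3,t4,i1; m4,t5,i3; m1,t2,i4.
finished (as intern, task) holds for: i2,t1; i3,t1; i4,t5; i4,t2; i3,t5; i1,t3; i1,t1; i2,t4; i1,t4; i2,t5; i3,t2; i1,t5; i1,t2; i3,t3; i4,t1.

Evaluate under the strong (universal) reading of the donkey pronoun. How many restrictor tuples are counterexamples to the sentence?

0

"her" takes "an intern" as antecedent and "it" takes "a task"; both are donkey pronouns co-varying with the restrictor.
Strong reading: for every (m,t,i) with gave(m,t,i), finished(i,t).
Restrictor triples: (m1,t1,i1)→finished(i1,t1) ✓  (m1,t2,i3)→finished(i3,t2) ✓  (m1,t2,i4)→finished(i4,t2) ✓  (m2,t2,i1)→finished(i1,t2) ✓  (m2,t4,i1)→finished(i1,t4) ✓  (m3,t1,i2)→finished(i2,t1) ✓  (m3,t1,i4)→finished(i4,t1) ✓  (m3,t4,i1)→finished(i1,t4) ✓  (m4,t5,i2)→finished(i2,t5) ✓  (m4,t5,i3)→finished(i3,t5) ✓
Counterexamples (restrictor triples failing the scope): 0.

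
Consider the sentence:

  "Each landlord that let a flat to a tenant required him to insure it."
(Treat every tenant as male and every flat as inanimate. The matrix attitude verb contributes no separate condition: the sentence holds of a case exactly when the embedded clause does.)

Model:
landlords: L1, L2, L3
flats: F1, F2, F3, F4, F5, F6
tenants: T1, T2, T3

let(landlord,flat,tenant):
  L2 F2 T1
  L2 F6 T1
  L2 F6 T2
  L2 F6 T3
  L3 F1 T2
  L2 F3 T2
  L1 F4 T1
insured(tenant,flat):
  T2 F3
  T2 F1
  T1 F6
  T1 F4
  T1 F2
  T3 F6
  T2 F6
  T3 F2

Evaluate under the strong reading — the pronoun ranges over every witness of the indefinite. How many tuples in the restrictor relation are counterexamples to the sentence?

"him" takes "a tenant" as antecedent and "it" takes "a flat"; both are donkey pronouns co-varying with the restrictor.
Strong reading: for every (l,f,t) with let(l,f,t), insured(t,f).
Restrictor triples: (L1,F4,T1)→insured(T1,F4) ✓  (L2,F2,T1)→insured(T1,F2) ✓  (L2,F3,T2)→insured(T2,F3) ✓  (L2,F6,T1)→insured(T1,F6) ✓  (L2,F6,T2)→insured(T2,F6) ✓  (L2,F6,T3)→insured(T3,F6) ✓  (L3,F1,T2)→insured(T2,F1) ✓
Counterexamples (restrictor triples failing the scope): 0.

0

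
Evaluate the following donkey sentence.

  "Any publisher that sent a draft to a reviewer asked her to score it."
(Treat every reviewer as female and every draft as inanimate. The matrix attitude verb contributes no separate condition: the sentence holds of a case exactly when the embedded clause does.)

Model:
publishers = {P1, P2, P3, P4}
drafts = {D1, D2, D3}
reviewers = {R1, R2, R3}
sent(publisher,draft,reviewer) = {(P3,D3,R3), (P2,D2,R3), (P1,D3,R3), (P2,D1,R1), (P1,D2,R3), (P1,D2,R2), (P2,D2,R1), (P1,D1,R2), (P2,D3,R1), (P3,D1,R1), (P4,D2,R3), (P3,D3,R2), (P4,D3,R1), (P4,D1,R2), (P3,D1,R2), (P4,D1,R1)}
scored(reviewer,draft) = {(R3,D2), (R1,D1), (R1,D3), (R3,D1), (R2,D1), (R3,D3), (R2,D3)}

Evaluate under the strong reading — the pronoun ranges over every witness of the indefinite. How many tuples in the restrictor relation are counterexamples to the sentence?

"her" takes "a reviewer" as antecedent and "it" takes "a draft"; both are donkey pronouns co-varying with the restrictor.
Strong reading: for every (p,d,r) with sent(p,d,r), scored(r,d).
Restrictor triples: (P1,D1,R2)→scored(R2,D1) ✓  (P1,D2,R2)→scored(R2,D2) ✗  (P1,D2,R3)→scored(R3,D2) ✓  (P1,D3,R3)→scored(R3,D3) ✓  (P2,D1,R1)→scored(R1,D1) ✓  (P2,D2,R1)→scored(R1,D2) ✗  (P2,D2,R3)→scored(R3,D2) ✓  (P2,D3,R1)→scored(R1,D3) ✓  (P3,D1,R1)→scored(R1,D1) ✓  (P3,D1,R2)→scored(R2,D1) ✓  (P3,D3,R2)→scored(R2,D3) ✓  (P3,D3,R3)→scored(R3,D3) ✓  (P4,D1,R1)→scored(R1,D1) ✓  (P4,D1,R2)→scored(R2,D1) ✓  (P4,D2,R3)→scored(R3,D2) ✓  (P4,D3,R1)→scored(R1,D3) ✓
Counterexamples (restrictor triples failing the scope): 2.

2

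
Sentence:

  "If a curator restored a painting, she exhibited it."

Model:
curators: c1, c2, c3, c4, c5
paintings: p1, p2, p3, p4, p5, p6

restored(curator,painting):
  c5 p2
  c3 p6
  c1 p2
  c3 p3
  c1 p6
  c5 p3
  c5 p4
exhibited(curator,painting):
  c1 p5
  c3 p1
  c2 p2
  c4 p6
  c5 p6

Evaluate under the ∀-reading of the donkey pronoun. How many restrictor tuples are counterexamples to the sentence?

"it" takes "a painting" as antecedent — a donkey pronoun bound across the clause boundary.
Strong reading: for every (c,p) with restored(c,p), exhibited(c,p).
Restrictor pairs: (c1,p2) ✗  (c1,p6) ✗  (c3,p3) ✗  (c3,p6) ✗  (c5,p2) ✗  (c5,p3) ✗  (c5,p4) ✗
Counterexamples (restrictor pairs failing the scope): 7.

7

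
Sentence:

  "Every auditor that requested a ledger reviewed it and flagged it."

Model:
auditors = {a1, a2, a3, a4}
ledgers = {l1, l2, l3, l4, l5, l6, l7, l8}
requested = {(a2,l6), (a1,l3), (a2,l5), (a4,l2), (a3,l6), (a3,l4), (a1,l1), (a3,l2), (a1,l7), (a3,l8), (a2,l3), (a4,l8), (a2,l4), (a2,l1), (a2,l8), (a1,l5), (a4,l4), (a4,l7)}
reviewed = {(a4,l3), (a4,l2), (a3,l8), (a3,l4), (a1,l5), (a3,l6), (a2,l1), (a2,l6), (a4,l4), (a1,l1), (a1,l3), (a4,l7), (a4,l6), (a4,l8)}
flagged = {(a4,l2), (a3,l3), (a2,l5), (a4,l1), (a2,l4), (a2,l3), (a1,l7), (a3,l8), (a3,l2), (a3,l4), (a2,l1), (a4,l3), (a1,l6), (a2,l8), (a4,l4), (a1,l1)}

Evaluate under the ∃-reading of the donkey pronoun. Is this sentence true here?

"it" takes "a ledger" as antecedent — a donkey pronoun bound across the clause boundary.
Weak reading: every auditor a with some requested-ledger has at least one requested-ledger l such that reviewed(a,l) ∧ flagged(a,l).
Per auditor: a1:✓  a2:✓  a3:✓  a4:✓
Every auditor in the restrictor has a witness.

True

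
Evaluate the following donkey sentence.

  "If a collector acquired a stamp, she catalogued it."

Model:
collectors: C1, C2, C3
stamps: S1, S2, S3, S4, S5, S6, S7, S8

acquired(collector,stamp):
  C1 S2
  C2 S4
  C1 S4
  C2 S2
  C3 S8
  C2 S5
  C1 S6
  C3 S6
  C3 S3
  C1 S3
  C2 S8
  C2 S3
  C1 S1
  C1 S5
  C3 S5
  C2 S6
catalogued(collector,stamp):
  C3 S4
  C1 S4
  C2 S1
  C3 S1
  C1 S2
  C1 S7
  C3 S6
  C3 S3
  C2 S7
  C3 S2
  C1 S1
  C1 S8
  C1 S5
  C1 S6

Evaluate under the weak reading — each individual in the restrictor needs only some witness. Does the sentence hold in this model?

"it" takes "a stamp" as antecedent — a donkey pronoun bound across the clause boundary.
Weak reading: every collector c with some acquired-stamp has at least one acquired-stamp s such that catalogued(c,s).
Per collector: C1:✓  C2:✗  C3:✓
C2 has no witness among its acquired-stamps.

False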